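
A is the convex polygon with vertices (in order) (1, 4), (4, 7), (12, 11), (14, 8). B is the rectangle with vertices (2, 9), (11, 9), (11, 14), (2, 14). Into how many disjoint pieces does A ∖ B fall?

1

A ∖ B is a single connected region.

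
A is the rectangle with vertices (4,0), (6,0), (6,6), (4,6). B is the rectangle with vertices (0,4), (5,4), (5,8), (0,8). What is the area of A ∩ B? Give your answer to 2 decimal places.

|A∩B|: x∈[4,5], y∈[4,6] → 1·2 = 2.

2.00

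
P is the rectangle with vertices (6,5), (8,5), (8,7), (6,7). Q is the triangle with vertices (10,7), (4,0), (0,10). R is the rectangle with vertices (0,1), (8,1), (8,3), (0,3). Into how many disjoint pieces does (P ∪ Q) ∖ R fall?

2

(P ∪ Q) ∖ R splits into 2 disjoint pieces (area 0.6286, area 38.3429).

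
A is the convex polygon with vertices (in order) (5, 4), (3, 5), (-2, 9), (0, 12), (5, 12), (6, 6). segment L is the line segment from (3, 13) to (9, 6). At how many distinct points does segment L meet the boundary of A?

2

The segment meets the boundary at (5.276,10.345), (3.857,12).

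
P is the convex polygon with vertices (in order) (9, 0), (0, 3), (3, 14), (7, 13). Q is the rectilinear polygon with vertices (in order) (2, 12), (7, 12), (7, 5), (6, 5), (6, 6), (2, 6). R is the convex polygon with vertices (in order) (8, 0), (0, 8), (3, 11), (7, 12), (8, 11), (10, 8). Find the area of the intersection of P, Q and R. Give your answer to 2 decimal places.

The intersection is the polygon with vertices (7,5), (6,5), (6,6), (2,6), (2,10), (3,11), (7,12).
By the shoelace formula its area is 27.50.

27.50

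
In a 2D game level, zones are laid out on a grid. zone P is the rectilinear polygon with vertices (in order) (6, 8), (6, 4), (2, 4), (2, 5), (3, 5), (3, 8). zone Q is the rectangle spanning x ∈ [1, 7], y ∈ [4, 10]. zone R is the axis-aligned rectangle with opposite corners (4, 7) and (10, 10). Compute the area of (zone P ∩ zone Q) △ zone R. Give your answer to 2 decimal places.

|zone P ∩ zone Q| = 13.
|(zone P ∩ zone Q) ∩ zone R| = 2.
|(zone P ∩ zone Q) △ zone R| = 13 + 18 − 4 = 27.00.

27.00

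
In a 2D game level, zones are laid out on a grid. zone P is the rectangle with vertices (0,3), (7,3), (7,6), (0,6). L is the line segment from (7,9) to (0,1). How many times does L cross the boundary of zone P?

The segment meets the boundary at (1.75,3), (4.375,6).

2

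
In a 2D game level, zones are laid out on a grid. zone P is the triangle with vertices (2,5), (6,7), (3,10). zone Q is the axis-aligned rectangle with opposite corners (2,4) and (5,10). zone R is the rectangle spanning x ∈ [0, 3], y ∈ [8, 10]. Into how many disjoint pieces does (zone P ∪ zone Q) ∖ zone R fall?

1

(zone P ∪ zone Q) ∖ zone R is a single connected region.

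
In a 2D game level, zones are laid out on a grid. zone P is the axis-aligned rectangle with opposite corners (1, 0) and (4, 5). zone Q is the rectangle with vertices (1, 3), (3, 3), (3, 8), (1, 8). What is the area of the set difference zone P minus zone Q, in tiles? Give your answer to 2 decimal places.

11.00

|zone P∩zone Q|: x∈[1,3], y∈[3,5] → 2·2 = 4.
|zone P| = 15.
|zone P ∖ zone Q| = |zone P| − |zone P∩zone Q| = 15 − 4 = 11.00.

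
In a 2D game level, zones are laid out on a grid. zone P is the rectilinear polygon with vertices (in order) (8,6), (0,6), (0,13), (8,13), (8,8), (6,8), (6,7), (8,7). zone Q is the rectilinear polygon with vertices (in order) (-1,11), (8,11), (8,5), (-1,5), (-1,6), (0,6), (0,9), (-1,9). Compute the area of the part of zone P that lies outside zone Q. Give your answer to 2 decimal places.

16.00

|zone P| = 54, |zone P∩zone Q| = 38.
|zone P ∖ zone Q| = |zone P| − |zone P∩zone Q| = 54 − 38 = 16.00.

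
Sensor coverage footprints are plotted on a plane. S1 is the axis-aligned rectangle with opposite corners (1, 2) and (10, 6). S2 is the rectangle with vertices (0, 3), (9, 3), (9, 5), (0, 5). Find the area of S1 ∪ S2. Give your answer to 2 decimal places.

38.00

By inclusion–exclusion:
Individual areas: |S1| = 36, |S2| = 18.
|S1∩S2|: x∈[1,9], y∈[3,5] → 8·2 = 16.
|S1 ∪ S2| = 54 − 16 = 38.00.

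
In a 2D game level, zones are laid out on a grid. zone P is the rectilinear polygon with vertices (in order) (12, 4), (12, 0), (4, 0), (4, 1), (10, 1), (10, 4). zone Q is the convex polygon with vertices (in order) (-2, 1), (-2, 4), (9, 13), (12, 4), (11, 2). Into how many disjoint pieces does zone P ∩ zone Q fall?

zone P ∩ zone Q is a single connected region.

1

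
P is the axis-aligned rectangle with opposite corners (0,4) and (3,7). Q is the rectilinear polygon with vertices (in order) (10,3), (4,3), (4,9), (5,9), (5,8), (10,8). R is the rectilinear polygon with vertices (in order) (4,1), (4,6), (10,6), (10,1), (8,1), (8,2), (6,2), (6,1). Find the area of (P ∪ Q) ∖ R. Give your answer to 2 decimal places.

|P ∪ Q| = 40.
|(P ∪ Q) ∩ R| = 18.
|(P ∪ Q) ∖ R| = 40 − 18 = 22.00.

22.00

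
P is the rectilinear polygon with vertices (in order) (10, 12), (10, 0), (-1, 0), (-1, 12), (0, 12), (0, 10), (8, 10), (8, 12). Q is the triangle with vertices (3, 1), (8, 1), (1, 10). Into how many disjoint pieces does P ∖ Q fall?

1

P ∖ Q is a single connected region.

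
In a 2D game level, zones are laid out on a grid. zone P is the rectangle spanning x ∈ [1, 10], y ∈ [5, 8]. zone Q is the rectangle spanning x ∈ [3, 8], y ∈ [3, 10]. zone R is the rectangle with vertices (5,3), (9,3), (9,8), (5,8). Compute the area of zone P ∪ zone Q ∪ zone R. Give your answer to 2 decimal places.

49.00

By inclusion–exclusion:
Individual areas: |zone P| = 27, |zone Q| = 35, |zone R| = 20.
|zone P∩zone Q|: x∈[3,8], y∈[5,8] → 5·3 = 15.
|zone P∩zone R|: x∈[5,9], y∈[5,8] → 4·3 = 12.
|zone Q∩zone R|: x∈[5,8], y∈[3,8] → 3·5 = 15.
|zone P∩zone Q∩zone R| = 9.
|zone P ∪ zone Q ∪ zone R| = 82 − 42 + 9 = 49.00.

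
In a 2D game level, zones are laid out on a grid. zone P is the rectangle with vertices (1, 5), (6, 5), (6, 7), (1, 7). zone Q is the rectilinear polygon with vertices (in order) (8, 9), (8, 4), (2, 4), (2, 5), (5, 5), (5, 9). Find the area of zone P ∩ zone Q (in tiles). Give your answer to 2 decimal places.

2.00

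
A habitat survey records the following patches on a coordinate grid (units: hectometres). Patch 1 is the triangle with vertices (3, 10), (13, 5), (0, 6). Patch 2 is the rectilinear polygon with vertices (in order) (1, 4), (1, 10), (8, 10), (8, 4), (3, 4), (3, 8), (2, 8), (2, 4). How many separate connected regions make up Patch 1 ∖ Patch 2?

Patch 1 ∖ Patch 2 splits into 3 disjoint pieces (area 5.2885, area 2.1923, area 0.7051).

3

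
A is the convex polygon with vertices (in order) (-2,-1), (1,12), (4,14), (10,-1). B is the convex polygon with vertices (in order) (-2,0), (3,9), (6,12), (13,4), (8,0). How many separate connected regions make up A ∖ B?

2

A ∖ B splits into 2 disjoint pieces (area 12.4604, area 25.9831).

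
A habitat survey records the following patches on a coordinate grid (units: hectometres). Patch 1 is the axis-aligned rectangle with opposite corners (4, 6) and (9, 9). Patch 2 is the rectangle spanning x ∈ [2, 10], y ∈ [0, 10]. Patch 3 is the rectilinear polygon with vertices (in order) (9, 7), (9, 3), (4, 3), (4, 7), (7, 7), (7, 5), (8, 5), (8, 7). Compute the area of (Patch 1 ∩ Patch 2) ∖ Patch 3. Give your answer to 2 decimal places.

|Patch 1 ∩ Patch 2| = 15.
|(Patch 1 ∩ Patch 2) ∩ Patch 3| = 4.
|(Patch 1 ∩ Patch 2) ∖ Patch 3| = 15 − 4 = 11.00.

11.00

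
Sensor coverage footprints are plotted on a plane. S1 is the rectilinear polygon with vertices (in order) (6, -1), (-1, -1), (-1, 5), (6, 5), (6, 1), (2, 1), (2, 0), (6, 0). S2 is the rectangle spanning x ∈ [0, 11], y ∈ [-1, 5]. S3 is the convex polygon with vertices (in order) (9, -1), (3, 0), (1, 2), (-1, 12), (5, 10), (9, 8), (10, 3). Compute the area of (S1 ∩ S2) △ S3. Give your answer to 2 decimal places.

|S1 ∩ S2| = 32.
|(S1 ∩ S2) ∩ S3| = 21.15.
|(S1 ∩ S2) △ S3| = 32 + 93.5 − 42.3 = 83.20.

83.20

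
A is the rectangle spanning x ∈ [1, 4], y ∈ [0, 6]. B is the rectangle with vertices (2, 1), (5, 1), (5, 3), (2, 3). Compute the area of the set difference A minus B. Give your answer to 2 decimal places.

|A∩B|: x∈[2,4], y∈[1,3] → 2·2 = 4.
|A| = 18.
|A ∖ B| = |A| − |A∩B| = 18 − 4 = 14.00.

14.00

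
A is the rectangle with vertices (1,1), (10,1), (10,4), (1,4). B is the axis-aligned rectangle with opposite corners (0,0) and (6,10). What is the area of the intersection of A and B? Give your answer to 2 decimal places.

|A∩B|: x∈[1,6], y∈[1,4] → 5·3 = 15.

15.00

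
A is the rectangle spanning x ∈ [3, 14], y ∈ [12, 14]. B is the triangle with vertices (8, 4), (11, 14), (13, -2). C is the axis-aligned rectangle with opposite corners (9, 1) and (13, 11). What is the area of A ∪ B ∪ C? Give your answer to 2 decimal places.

By inclusion–exclusion:
Individual areas: |A| = 22, |B| = 34, |C| = 40.
|A∩B| = 0.85.
|A∩C| = 0 (no overlap).
|B∩C| = 26.6333.
|A∩B∩C| = 0.
|A ∪ B ∪ C| = 96 − 27.4833 + 0 = 68.52.

68.52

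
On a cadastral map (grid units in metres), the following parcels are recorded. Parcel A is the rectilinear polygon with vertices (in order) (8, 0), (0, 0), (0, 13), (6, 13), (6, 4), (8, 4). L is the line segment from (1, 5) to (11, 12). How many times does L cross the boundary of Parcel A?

The segment meets the boundary at (6,8.5).

1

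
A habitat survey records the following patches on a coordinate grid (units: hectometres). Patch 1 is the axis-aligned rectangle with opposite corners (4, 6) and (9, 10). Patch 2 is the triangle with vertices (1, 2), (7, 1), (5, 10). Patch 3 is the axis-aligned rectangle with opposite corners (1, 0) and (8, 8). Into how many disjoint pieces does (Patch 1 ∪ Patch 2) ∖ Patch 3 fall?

1

(Patch 1 ∪ Patch 2) ∖ Patch 3 is a single connected region.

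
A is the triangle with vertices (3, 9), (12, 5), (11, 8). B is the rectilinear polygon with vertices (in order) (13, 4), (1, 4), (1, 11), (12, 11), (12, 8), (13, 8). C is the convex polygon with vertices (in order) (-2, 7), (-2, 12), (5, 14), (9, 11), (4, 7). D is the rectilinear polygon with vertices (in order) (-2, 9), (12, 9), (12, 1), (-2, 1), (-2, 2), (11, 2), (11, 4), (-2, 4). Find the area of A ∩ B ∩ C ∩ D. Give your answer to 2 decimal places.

1.09

The intersection is the polygon with vertices (6.027,8.622), (5.25,8), (3,9).
By the shoelace formula its area is 1.09.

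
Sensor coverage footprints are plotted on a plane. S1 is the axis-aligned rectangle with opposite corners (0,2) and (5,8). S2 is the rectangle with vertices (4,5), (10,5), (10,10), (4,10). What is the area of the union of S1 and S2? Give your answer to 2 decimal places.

57.00

By inclusion–exclusion:
Individual areas: |S1| = 30, |S2| = 30.
|S1∩S2|: x∈[4,5], y∈[5,8] → 1·3 = 3.
|S1 ∪ S2| = 60 − 3 = 57.00.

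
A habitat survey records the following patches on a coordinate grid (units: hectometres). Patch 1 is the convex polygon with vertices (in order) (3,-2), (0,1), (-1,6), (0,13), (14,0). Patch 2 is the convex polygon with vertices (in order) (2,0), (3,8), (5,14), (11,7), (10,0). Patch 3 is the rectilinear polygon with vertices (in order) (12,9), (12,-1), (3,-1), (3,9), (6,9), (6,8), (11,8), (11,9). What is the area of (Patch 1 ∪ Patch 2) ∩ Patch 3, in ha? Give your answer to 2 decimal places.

75.66

|Patch 1 ∪ Patch 2| = 142.004.
|(Patch 1 ∪ Patch 2) ∩ Patch 3| = 75.66.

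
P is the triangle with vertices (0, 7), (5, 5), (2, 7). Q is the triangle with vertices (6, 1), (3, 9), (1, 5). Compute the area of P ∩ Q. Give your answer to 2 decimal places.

The intersection is the polygon with vertices (1.667,6.333), (2,7), (4.333,5.444), (4.412,5.235).
By the shoelace formula its area is 1.28.

1.28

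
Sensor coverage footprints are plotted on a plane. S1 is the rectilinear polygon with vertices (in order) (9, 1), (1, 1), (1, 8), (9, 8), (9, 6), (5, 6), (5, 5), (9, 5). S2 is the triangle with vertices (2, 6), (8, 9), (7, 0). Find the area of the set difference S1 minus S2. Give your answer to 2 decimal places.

|S1| = 52, |S1∩S2| = 21.4722.
|S1 ∖ S2| = |S1| − |S1∩S2| = 52 − 21.4722 = 30.53.

30.53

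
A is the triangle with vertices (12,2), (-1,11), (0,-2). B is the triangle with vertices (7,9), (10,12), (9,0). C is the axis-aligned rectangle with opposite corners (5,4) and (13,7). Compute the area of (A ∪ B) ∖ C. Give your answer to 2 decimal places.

|A ∪ B| = 93.8089.
|(A ∪ B) ∩ C| = 10.483.
|(A ∪ B) ∖ C| = 93.8089 − 10.483 = 83.33.

83.33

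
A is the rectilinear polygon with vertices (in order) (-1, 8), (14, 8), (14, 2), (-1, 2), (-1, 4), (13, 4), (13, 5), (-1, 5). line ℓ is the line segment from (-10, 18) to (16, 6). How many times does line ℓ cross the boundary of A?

2

The segment meets the boundary at (14,6.923), (11.667,8).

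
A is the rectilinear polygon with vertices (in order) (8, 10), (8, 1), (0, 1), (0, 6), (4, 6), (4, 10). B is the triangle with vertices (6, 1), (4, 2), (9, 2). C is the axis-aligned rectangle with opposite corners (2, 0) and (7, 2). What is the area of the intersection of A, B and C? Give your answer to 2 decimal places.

The intersection is the polygon with vertices (6,1), (4,2), (7,2), (7,1.333).
By the shoelace formula its area is 1.83.

1.83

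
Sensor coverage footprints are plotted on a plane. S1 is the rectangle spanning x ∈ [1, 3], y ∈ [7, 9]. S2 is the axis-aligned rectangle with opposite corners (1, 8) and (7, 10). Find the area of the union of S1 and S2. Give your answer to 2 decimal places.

14.00

By inclusion–exclusion:
Individual areas: |S1| = 4, |S2| = 12.
|S1∩S2|: x∈[1,3], y∈[8,9] → 2·1 = 2.
|S1 ∪ S2| = 16 − 2 = 14.00.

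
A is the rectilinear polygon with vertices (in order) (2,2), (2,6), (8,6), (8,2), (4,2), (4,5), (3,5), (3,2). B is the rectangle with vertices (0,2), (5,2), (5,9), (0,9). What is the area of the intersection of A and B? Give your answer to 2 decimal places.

The intersection is the polygon with vertices (2,6), (5,6), (5,2), (4,2), (4,5), (3,5), (3,2), (2,2).
By the shoelace formula its area is 9.00.

9.00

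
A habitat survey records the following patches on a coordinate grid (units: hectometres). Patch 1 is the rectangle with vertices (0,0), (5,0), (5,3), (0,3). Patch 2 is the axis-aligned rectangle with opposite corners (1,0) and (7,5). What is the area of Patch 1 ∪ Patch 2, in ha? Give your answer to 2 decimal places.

33.00

By inclusion–exclusion:
Individual areas: |Patch 1| = 15, |Patch 2| = 30.
|Patch 1∩Patch 2|: x∈[1,5], y∈[0,3] → 4·3 = 12.
|Patch 1 ∪ Patch 2| = 45 − 12 = 33.00.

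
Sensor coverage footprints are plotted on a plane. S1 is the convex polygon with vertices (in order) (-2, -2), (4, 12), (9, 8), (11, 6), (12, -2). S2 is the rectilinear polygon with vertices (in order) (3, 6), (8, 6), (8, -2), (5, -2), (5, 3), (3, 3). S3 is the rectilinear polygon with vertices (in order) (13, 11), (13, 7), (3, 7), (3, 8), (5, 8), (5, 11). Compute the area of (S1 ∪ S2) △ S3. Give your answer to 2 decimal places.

132.25

|S1 ∪ S2| = 124.
|(S1 ∪ S2) ∩ S3| = 12.875.
|(S1 ∪ S2) △ S3| = 124 + 34 − 25.75 = 132.25.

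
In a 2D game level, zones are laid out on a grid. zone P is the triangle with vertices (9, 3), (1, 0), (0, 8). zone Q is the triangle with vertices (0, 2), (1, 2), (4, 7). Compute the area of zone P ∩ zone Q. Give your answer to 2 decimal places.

The intersection is the polygon with vertices (0.649,2.811), (3.323,6.154), (3.45,6.083), (1,2), (0.75,2).
By the shoelace formula its area is 2.12.

2.12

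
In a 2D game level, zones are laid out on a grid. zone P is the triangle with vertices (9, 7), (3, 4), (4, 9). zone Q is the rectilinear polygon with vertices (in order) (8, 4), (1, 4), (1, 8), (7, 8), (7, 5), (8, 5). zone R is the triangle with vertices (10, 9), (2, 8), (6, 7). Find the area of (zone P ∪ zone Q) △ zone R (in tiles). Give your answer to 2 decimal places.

|zone P ∪ zone Q| = 28.15.
|(zone P ∪ zone Q) ∩ zone R| = 3.5566.
|(zone P ∪ zone Q) △ zone R| = 28.15 + 6 − 7.1132 = 27.04.

27.04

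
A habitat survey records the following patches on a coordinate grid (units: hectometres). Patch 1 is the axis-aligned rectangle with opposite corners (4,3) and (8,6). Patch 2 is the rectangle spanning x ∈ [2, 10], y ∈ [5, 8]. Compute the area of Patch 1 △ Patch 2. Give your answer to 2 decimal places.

28.00

|Patch 1∩Patch 2|: x∈[4,8], y∈[5,6] → 4·1 = 4.
|Patch 1 △ Patch 2| = |Patch 1| + |Patch 2| − 2·|Patch 1∩Patch 2| = 12 + 24 − 8 = 28.00.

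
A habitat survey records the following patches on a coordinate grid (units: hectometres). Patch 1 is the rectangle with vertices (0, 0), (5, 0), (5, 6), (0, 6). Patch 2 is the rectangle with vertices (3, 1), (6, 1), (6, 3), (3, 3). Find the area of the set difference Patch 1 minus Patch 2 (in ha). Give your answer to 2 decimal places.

|Patch 1∩Patch 2|: x∈[3,5], y∈[1,3] → 2·2 = 4.
|Patch 1| = 30.
|Patch 1 ∖ Patch 2| = |Patch 1| − |Patch 1∩Patch 2| = 30 − 4 = 26.00.

26.00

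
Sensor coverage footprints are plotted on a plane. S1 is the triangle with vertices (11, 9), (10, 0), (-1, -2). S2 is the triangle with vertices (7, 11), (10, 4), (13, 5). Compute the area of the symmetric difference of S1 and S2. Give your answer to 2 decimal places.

|S1| = 48.5, |S2| = 12, |S1∩S2| = 4.8403.
|S1 △ S2| = |S1| + |S2| − 2·|S1∩S2| = 48.5 + 12 − 9.6806 = 50.82.

50.82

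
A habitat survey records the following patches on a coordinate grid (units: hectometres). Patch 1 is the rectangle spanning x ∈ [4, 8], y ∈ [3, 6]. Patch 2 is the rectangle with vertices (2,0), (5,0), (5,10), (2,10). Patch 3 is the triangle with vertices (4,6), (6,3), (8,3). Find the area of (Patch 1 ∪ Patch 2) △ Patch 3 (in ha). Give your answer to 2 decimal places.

36.00

|Patch 1 ∪ Patch 2| = 39.
|(Patch 1 ∪ Patch 2) ∩ Patch 3| = 3.
|(Patch 1 ∪ Patch 2) △ Patch 3| = 39 + 3 − 6 = 36.00.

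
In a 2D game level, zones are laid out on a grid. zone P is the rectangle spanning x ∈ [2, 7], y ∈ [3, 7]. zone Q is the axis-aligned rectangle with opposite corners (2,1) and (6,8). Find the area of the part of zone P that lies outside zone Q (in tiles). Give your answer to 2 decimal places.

|zone P∩zone Q|: x∈[2,6], y∈[3,7] → 4·4 = 16.
|zone P| = 20.
|zone P ∖ zone Q| = |zone P| − |zone P∩zone Q| = 20 − 16 = 4.00.

4.00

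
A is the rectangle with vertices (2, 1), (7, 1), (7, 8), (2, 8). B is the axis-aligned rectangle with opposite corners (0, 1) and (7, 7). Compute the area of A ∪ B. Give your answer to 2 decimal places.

47.00

By inclusion–exclusion:
Individual areas: |A| = 35, |B| = 42.
|A∩B|: x∈[2,7], y∈[1,7] → 5·6 = 30.
|A ∪ B| = 77 − 30 = 47.00.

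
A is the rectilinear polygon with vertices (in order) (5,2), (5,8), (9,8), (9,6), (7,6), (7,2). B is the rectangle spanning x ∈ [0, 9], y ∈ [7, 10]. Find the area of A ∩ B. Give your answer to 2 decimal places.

The intersection is the polygon with vertices (5,8), (9,8), (9,7), (5,7).
By the shoelace formula its area is 4.00.

4.00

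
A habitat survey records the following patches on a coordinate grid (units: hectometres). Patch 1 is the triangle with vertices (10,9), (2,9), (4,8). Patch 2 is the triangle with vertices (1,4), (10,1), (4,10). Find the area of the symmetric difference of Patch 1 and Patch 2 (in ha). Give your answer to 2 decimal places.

32.67

|Patch 1| = 4, |Patch 2| = 31.5, |Patch 1∩Patch 2| = 1.4167.
|Patch 1 △ Patch 2| = |Patch 1| + |Patch 2| − 2·|Patch 1∩Patch 2| = 4 + 31.5 − 2.8333 = 32.67.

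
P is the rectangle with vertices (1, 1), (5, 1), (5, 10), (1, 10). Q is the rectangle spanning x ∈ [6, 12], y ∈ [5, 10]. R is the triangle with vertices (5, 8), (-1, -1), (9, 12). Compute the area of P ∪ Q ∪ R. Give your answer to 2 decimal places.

By inclusion–exclusion:
Individual areas: |P| = 36, |Q| = 30, |R| = 6.
|P∩Q| = 0 (no overlap).
|P∩R| = 3.2.
|Q∩R| = 0.8885.
|P∩Q∩R| = 0.
|P ∪ Q ∪ R| = 72 − 4.0885 + 0 = 67.91.

67.91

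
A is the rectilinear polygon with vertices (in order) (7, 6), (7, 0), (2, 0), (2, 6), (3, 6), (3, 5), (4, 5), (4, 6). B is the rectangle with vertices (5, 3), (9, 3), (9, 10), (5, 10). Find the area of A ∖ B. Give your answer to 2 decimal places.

23.00

|A| = 29, |A∩B| = 6.
|A ∖ B| = |A| − |A∩B| = 29 − 6 = 23.00.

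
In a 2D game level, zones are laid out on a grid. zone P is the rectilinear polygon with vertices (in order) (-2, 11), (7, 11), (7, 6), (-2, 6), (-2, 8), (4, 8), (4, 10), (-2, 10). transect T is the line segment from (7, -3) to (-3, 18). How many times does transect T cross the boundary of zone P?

The segment meets the boundary at (0.333,11), (0.81,10), (1.762,8), (2.714,6).

4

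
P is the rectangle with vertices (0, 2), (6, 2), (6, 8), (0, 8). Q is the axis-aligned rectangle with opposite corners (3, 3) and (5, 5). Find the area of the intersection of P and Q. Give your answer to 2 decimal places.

|P∩Q|: x∈[3,5], y∈[3,5] → 2·2 = 4.

4.00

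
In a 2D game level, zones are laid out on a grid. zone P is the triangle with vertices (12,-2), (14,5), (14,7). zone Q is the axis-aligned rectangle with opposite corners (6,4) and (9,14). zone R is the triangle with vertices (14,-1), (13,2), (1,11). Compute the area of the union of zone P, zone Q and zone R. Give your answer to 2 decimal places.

By inclusion–exclusion:
Individual areas: |zone P| = 2, |zone Q| = 30, |zone R| = 13.5.
|zone P∩zone Q| = 0.
|zone P∩zone R| = 0.3266.
|zone Q∩zone R| = 3.2949.
|zone P∩zone Q∩zone R| = 0.
|zone P ∪ zone Q ∪ zone R| = 45.5 − 3.6214 + 0 = 41.88.

41.88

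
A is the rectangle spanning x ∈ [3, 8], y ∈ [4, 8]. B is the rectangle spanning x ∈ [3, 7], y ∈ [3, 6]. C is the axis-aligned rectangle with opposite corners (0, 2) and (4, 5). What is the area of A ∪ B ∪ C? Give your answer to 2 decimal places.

34.00

By inclusion–exclusion:
Individual areas: |A| = 20, |B| = 12, |C| = 12.
|A∩B|: x∈[3,7], y∈[4,6] → 4·2 = 8.
|A∩C|: x∈[3,4], y∈[4,5] → 1·1 = 1.
|B∩C|: x∈[3,4], y∈[3,5] → 1·2 = 2.
|A∩B∩C| = 1.
|A ∪ B ∪ C| = 44 − 11 + 1 = 34.00.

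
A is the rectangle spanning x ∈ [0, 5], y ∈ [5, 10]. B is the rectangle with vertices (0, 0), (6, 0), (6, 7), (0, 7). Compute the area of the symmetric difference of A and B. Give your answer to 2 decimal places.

|A∩B|: x∈[0,5], y∈[5,7] → 5·2 = 10.
|A △ B| = |A| + |B| − 2·|A∩B| = 25 + 42 − 20 = 47.00.

47.00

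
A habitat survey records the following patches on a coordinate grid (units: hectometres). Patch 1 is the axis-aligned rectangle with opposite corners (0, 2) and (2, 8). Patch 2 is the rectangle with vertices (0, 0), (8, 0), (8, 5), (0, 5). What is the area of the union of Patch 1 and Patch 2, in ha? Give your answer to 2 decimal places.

By inclusion–exclusion:
Individual areas: |Patch 1| = 12, |Patch 2| = 40.
|Patch 1∩Patch 2|: x∈[0,2], y∈[2,5] → 2·3 = 6.
|Patch 1 ∪ Patch 2| = 52 − 6 = 46.00.

46.00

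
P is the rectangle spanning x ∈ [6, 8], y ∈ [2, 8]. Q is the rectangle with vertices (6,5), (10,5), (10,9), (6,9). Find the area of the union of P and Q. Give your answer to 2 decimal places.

By inclusion–exclusion:
Individual areas: |P| = 12, |Q| = 16.
|P∩Q|: x∈[6,8], y∈[5,8] → 2·3 = 6.
|P ∪ Q| = 28 − 6 = 22.00.

22.00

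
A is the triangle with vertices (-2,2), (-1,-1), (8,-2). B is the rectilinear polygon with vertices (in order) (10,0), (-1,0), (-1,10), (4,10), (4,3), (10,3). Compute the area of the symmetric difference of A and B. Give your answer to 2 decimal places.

74.60

|A| = 13, |B| = 68, |A∩B| = 3.2.
|A △ B| = |A| + |B| − 2·|A∩B| = 13 + 68 − 6.4 = 74.60.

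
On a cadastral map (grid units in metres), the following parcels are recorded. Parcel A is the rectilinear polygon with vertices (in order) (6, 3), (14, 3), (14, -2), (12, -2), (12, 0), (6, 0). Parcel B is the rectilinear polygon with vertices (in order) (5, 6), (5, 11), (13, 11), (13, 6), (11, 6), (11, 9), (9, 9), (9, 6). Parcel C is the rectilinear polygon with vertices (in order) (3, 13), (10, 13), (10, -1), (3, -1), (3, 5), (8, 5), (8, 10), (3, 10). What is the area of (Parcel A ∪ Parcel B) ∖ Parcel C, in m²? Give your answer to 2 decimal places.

40.00

|Parcel A ∪ Parcel B| = 62.
|(Parcel A ∪ Parcel B) ∩ Parcel C| = 22.
|(Parcel A ∪ Parcel B) ∖ Parcel C| = 62 − 22 = 40.00.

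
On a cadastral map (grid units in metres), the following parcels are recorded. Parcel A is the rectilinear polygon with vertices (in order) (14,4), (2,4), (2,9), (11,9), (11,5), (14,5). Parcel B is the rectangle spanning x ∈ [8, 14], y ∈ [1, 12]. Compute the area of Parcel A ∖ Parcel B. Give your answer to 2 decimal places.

30.00

|Parcel A| = 48, |Parcel A∩Parcel B| = 18.
|Parcel A ∖ Parcel B| = |Parcel A| − |Parcel A∩Parcel B| = 48 − 18 = 30.00.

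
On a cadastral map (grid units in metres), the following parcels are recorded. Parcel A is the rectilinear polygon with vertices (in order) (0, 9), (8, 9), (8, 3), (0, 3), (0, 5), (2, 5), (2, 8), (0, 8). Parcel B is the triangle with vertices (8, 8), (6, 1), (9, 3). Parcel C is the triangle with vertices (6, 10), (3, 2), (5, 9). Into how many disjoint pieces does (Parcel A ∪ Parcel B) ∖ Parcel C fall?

2

(Parcel A ∪ Parcel B) ∖ Parcel C splits into 2 disjoint pieces (area 25.9286, area 18.8571).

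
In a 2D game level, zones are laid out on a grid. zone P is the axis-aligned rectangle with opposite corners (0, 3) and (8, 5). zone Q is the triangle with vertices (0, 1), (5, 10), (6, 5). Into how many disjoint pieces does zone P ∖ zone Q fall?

2

zone P ∖ zone Q splits into 2 disjoint pieces (area 7, area 3.3333).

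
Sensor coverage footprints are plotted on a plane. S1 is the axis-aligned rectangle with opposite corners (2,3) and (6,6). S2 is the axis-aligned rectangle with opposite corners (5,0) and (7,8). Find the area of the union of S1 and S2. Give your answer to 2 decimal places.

25.00

By inclusion–exclusion:
Individual areas: |S1| = 12, |S2| = 16.
|S1∩S2|: x∈[5,6], y∈[3,6] → 1·3 = 3.
|S1 ∪ S2| = 28 − 3 = 25.00.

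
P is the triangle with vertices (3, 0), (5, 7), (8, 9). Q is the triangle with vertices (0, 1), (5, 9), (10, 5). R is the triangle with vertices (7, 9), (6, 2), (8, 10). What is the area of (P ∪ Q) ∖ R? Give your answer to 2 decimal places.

29.78

|P ∪ Q| = 31.8039.
|(P ∪ Q) ∩ R| = 2.027.
|(P ∪ Q) ∖ R| = 31.8039 − 2.027 = 29.78.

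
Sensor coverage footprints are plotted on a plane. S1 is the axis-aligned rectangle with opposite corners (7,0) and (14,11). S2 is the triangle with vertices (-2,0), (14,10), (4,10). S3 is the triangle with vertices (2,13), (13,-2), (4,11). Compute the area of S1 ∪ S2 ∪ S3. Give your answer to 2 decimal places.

112.82

By inclusion–exclusion:
Individual areas: |S1| = 77, |S2| = 50, |S3| = 4.
|S1∩S2| = 15.3125.
|S1∩S3| = 1.3725.
|S2∩S3| = 1.6835.
|S1∩S2∩S3| = 0.1842.
|S1 ∪ S2 ∪ S3| = 131 − 18.3685 + 0.1842 = 112.82.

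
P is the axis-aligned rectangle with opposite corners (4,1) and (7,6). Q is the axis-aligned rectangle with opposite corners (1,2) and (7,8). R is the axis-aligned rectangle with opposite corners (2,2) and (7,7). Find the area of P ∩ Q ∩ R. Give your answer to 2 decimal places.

12.00

The intersection is the polygon with vertices (4,2), (4,6), (7,6), (7,2).
By the shoelace formula its area is 12.00.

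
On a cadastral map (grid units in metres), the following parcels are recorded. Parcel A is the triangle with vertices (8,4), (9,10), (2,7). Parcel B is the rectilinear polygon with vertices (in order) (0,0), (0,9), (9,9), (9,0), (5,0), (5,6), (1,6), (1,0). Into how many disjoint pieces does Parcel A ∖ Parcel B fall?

Parcel A ∖ Parcel B splits into 2 disjoint pieces (area 1.0833, area 0.25).

2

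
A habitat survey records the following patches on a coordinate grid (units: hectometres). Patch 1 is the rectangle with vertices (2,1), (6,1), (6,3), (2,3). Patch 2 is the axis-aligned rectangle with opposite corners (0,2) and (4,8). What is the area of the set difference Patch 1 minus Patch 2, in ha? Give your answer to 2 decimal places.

|Patch 1∩Patch 2|: x∈[2,4], y∈[2,3] → 2·1 = 2.
|Patch 1| = 8.
|Patch 1 ∖ Patch 2| = |Patch 1| − |Patch 1∩Patch 2| = 8 − 2 = 6.00.

6.00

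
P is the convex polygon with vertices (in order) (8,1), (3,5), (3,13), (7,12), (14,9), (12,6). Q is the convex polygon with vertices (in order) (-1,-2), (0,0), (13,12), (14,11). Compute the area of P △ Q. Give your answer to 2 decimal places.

|P| = 79.5, |Q| = 21, |P∩Q| = 11.2906.
|P △ Q| = |P| + |Q| − 2·|P∩Q| = 79.5 + 21 − 22.5812 = 77.92.

77.92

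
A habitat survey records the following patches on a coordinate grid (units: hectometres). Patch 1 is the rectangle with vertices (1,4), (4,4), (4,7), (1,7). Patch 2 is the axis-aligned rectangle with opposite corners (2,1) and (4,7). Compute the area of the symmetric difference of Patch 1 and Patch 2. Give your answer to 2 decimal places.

|Patch 1∩Patch 2|: x∈[2,4], y∈[4,7] → 2·3 = 6.
|Patch 1 △ Patch 2| = |Patch 1| + |Patch 2| − 2·|Patch 1∩Patch 2| = 9 + 12 − 12 = 9.00.

9.00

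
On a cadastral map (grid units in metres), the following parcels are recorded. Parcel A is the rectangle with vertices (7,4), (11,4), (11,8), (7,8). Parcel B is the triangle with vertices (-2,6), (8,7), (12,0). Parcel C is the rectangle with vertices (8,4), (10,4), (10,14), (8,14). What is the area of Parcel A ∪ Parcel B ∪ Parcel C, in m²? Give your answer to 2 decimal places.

By inclusion–exclusion:
Individual areas: |Parcel A| = 16, |Parcel B| = 37, |Parcel C| = 20.
|Parcel A∩Parcel B| = 5.5214.
|Parcel A∩Parcel C|: x∈[8,10], y∈[4,8] → 2·4 = 8.
|Parcel B∩Parcel C| = 2.5714.
|Parcel A∩Parcel B∩Parcel C| = 2.5714.
|Parcel A ∪ Parcel B ∪ Parcel C| = 73 − 16.0929 + 2.5714 = 59.48.

59.48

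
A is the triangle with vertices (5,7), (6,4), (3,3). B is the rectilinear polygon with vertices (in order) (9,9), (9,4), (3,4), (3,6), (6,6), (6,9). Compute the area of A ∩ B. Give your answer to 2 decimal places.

The intersection is the polygon with vertices (6,4), (3.5,4), (4.5,6), (5.333,6).
By the shoelace formula its area is 3.33.

3.33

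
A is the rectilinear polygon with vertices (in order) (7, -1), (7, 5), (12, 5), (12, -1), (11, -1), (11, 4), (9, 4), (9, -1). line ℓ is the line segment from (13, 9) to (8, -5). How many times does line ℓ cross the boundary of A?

The segment meets the boundary at (11,3.4), (11.571,5).

2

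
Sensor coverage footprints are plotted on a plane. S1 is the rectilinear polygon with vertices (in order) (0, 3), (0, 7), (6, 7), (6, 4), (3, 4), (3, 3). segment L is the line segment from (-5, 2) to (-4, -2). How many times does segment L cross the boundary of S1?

0

The segment lies entirely outside S1 and never meets its boundary.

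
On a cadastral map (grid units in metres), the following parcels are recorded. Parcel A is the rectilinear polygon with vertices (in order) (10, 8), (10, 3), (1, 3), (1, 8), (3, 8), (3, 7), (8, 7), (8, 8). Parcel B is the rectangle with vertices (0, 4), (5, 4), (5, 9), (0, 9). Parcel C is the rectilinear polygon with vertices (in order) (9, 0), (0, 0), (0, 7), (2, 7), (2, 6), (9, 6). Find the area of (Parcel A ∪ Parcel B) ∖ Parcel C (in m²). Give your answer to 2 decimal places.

|Parcel A ∪ Parcel B| = 51.
|(Parcel A ∪ Parcel B) ∩ Parcel C| = 28.
|(Parcel A ∪ Parcel B) ∖ Parcel C| = 51 − 28 = 23.00.

23.00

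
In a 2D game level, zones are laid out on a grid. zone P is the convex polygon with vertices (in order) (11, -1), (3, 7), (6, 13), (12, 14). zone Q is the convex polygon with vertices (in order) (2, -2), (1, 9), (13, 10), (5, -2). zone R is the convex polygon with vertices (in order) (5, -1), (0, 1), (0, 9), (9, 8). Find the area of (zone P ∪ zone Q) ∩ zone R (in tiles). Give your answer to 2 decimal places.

51.03

The region (zone P ∪ zone Q) ∩ zone R is the polygon with vertices (1.01,8.888), (9,8), (5,-1), (1.792,0.283).
By the shoelace formula its area is 51.03.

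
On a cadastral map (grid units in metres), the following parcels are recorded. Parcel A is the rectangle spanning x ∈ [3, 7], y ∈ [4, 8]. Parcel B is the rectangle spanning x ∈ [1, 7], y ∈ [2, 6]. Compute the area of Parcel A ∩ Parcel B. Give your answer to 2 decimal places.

8.00

|Parcel A∩Parcel B|: x∈[3,7], y∈[4,6] → 4·2 = 8.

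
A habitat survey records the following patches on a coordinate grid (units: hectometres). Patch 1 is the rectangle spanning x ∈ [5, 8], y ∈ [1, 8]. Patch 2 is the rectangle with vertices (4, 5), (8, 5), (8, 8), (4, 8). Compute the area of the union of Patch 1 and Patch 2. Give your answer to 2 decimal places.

24.00

By inclusion–exclusion:
Individual areas: |Patch 1| = 21, |Patch 2| = 12.
|Patch 1∩Patch 2|: x∈[5,8], y∈[5,8] → 3·3 = 9.
|Patch 1 ∪ Patch 2| = 33 − 9 = 24.00.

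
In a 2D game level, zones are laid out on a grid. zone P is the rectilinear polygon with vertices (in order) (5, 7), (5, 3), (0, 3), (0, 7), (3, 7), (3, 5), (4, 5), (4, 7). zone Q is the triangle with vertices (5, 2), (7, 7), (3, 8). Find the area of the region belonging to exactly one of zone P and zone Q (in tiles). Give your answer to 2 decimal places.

|zone P| = 18, |zone Q| = 11, |zone P∩zone Q| = 3.3333.
|zone P △ zone Q| = |zone P| + |zone Q| − 2·|zone P∩zone Q| = 18 + 11 − 6.6667 = 22.33.

22.33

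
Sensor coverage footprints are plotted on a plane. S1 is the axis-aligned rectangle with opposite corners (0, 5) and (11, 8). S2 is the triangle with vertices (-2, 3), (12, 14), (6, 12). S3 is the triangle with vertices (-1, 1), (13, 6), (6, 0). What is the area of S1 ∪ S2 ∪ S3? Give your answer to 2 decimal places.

72.38

By inclusion–exclusion:
Individual areas: |S1| = 33, |S2| = 19, |S3| = 24.5.
|S1∩S2| = 4.0025.
|S1∩S3| = 0.1143.
|S2∩S3| = 0.
|S1∩S2∩S3| = 0.
|S1 ∪ S2 ∪ S3| = 76.5 − 4.1168 + 0 = 72.38.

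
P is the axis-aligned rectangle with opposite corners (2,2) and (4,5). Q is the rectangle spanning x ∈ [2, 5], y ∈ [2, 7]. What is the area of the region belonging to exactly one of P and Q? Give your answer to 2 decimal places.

|P∩Q|: x∈[2,4], y∈[2,5] → 2·3 = 6.
|P △ Q| = |P| + |Q| − 2·|P∩Q| = 6 + 15 − 12 = 9.00.

9.00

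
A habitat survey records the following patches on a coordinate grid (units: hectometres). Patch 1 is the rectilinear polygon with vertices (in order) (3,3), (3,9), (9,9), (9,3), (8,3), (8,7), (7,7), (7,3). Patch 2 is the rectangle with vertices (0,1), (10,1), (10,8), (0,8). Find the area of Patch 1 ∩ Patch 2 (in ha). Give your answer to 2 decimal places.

The intersection is the polygon with vertices (3,8), (9,8), (9,3), (8,3), (8,7), (7,7), (7,3), (3,3).
By the shoelace formula its area is 26.00.

26.00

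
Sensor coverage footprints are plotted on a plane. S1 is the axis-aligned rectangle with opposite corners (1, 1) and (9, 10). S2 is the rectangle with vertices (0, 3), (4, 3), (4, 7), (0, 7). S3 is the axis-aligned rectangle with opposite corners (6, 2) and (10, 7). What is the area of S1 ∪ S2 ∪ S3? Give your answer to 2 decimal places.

By inclusion–exclusion:
Individual areas: |S1| = 72, |S2| = 16, |S3| = 20.
|S1∩S2|: x∈[1,4], y∈[3,7] → 3·4 = 12.
|S1∩S3|: x∈[6,9], y∈[2,7] → 3·5 = 15.
|S2∩S3| = 0 (no overlap).
|S1∩S2∩S3| = 0.
|S1 ∪ S2 ∪ S3| = 108 − 27 + 0 = 81.00.

81.00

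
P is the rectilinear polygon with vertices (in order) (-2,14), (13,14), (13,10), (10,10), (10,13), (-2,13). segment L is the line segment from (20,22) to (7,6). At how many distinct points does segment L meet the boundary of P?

The segment meets the boundary at (10.25,10), (13,13.385).

2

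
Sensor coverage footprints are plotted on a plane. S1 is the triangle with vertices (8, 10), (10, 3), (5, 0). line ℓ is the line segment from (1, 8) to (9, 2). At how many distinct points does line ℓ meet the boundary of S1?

2

The segment meets the boundary at (8.704,2.222), (6.224,4.082).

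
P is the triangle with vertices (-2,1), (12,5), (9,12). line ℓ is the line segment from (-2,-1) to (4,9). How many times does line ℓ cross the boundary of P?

2

The segment meets the boundary at (1,4), (-0.552,1.414).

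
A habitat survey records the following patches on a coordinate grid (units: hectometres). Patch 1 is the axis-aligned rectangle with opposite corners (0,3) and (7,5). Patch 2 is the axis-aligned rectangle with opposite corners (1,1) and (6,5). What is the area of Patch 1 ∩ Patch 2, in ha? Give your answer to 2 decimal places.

10.00

|Patch 1∩Patch 2|: x∈[1,6], y∈[3,5] → 5·2 = 10.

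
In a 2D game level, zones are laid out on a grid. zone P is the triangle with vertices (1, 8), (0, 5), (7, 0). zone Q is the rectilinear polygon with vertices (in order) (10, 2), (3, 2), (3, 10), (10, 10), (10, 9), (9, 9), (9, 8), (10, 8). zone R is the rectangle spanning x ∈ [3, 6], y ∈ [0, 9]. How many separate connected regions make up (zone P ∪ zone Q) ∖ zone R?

3

(zone P ∪ zone Q) ∖ zone R splits into 3 disjoint pieces (area 8.0476, area 34, area 0.3095).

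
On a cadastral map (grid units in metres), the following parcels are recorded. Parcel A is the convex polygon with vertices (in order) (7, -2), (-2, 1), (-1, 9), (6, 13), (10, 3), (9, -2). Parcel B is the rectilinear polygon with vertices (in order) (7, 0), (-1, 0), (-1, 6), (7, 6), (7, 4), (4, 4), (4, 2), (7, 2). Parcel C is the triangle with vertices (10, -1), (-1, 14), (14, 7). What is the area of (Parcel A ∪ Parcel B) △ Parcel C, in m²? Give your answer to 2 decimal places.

|Parcel A ∪ Parcel B| = 122.6667.
|(Parcel A ∪ Parcel B) ∩ Parcel C| = 38.9646.
|(Parcel A ∪ Parcel B) △ Parcel C| = 122.6667 + 74 − 77.9292 = 118.74.

118.74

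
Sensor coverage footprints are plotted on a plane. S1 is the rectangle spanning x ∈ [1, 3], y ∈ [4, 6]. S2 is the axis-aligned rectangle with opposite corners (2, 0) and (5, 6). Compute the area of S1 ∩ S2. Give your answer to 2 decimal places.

|S1∩S2|: x∈[2,3], y∈[4,6] → 1·2 = 2.

2.00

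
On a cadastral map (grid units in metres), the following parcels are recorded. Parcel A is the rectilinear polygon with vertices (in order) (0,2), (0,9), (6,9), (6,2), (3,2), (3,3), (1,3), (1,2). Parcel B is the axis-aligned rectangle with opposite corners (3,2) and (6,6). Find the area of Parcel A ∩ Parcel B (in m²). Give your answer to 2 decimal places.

The intersection is the polygon with vertices (6,2), (3,2), (3,3), (3,6), (6,6).
By the shoelace formula its area is 12.00.

12.00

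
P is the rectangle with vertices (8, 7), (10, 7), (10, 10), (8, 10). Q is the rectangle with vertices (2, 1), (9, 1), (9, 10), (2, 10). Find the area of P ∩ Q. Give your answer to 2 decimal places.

3.00

|P∩Q|: x∈[8,9], y∈[7,10] → 1·3 = 3.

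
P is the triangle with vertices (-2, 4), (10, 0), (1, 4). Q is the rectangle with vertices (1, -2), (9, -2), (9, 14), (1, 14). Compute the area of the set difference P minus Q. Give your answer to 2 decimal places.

|P| = 6, |P∩Q| = 4.4444.
|P ∖ Q| = |P| − |P∩Q| = 6 − 4.4444 = 1.56.

1.56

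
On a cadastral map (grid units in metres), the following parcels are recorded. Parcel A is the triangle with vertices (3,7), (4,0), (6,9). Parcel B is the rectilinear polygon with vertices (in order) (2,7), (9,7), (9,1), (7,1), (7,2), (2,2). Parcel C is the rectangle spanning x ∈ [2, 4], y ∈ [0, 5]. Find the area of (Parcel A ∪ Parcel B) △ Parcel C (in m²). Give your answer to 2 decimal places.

|Parcel A ∪ Parcel B| = 40.2857.
|(Parcel A ∪ Parcel B) ∩ Parcel C| = 6.2857.
|(Parcel A ∪ Parcel B) △ Parcel C| = 40.2857 + 10 − 12.5714 = 37.71.

37.71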